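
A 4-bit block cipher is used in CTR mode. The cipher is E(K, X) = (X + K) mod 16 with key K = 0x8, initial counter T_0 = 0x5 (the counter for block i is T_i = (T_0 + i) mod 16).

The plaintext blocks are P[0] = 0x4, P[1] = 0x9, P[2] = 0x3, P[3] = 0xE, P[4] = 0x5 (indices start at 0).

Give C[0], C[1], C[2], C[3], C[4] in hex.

C[0] = 0x9, C[1] = 0x7, C[2] = 0xC, C[3] = 0xE, C[4] = 0x4

CTR encryption: S_i = E(K, T_i) where T_i is the counter for block i; C_i = P_i ⊕ S_i.
C[0]: T = 0x5, S = E(K, T) = 0xD; 0x4 ⊕ 0xD = 0x9.
C[1]: T = 0x6, S = E(K, T) = 0xE; 0x9 ⊕ 0xE = 0x7.
C[2]: T = 0x7, S = E(K, T) = 0xF; 0x3 ⊕ 0xF = 0xC.
C[3]: T = 0x8, S = E(K, T) = 0x0; 0xE ⊕ 0x0 = 0xE.
C[4]: T = 0x9, S = E(K, T) = 0x1; 0x5 ⊕ 0x1 = 0x4.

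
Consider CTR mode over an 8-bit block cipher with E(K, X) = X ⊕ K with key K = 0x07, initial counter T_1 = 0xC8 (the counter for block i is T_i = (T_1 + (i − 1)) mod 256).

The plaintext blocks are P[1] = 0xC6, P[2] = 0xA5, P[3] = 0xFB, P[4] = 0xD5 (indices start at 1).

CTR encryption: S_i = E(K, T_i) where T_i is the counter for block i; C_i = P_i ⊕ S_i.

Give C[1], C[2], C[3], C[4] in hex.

C[1]: T = 0xC8, S = E(K, T) = 0xCF; 0xC6 ⊕ 0xCF = 0x09.
C[2]: T = 0xC9, S = E(K, T) = 0xCE; 0xA5 ⊕ 0xCE = 0x6B.
C[3]: T = 0xCA, S = E(K, T) = 0xCD; 0xFB ⊕ 0xCD = 0x36.
C[4]: T = 0xCB, S = E(K, T) = 0xCC; 0xD5 ⊕ 0xCC = 0x19.

C[1] = 0x09, C[2] = 0x6B, C[3] = 0x36, C[4] = 0x19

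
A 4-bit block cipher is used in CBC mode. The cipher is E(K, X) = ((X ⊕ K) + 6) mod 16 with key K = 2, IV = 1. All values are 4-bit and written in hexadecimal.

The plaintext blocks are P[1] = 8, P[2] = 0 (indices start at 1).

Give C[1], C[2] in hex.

CBC encryption: C_i = E(K, P_i ⊕ C_{i−1}), with C_{0} = IV.
C[1]: P[1] ⊕ 1 = 9; E(K, 9) = 1.
C[2]: P[2] ⊕ 1 = 1; E(K, 1) = 9.

C[1] = 1, C[2] = 9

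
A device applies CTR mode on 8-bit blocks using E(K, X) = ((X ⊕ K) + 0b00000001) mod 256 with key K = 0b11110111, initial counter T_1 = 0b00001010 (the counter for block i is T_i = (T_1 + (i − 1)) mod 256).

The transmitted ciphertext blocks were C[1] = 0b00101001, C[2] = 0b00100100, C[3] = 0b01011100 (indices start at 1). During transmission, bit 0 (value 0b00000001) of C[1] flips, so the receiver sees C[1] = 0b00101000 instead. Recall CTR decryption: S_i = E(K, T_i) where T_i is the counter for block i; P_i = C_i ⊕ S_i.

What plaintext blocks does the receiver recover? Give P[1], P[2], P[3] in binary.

P[1] = 0b11010110, P[2] = 0b11011001, P[3] = 0b10100000

Only C[1] changed, to 0b00101000. In CTR, a change in C_i flips the same bit in P_i only; the keystream is unaffected. Decrypting the received ciphertext:
P[1]: T = 0b00001010, S = E(K, T) = 0b11111110; 0b00101000 ⊕ 0b11111110 = 0b11010110.
P[2]: T = 0b00001011, S = E(K, T) = 0b11111101; 0b00100100 ⊕ 0b11111101 = 0b11011001.
P[3]: T = 0b00001100, S = E(K, T) = 0b11111100; 0b01011100 ⊕ 0b11111100 = 0b10100000.
Blocks that differ from the original plaintext: P[1].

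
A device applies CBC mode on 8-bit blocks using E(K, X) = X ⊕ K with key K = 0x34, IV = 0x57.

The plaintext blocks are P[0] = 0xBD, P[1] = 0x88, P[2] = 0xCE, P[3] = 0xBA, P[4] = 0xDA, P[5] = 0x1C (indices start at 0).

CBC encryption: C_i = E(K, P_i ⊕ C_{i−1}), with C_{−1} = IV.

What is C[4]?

C[4] = 0xF8

C[0]: P[0] ⊕ 0x57 = 0xEA; E(K, 0xEA) = 0xDE.
C[1]: P[1] ⊕ 0xDE = 0x56; E(K, 0x56) = 0x62.
C[2]: P[2] ⊕ 0x62 = 0xAC; E(K, 0xAC) = 0x98.
C[3]: P[3] ⊕ 0x98 = 0x22; E(K, 0x22) = 0x16.
C[4]: P[4] ⊕ 0x16 = 0xCC; E(K, 0xCC) = 0xF8.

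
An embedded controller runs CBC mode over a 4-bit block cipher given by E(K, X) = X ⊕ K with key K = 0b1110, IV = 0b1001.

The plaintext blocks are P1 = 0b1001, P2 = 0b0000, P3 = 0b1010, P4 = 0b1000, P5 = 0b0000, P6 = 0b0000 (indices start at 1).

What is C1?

C1 = 0b1110

CBC encryption: C_i = E(K, P_i ⊕ C_{i−1}), with C_{0} = IV.
C1: P1 ⊕ 0b1001 = 0b0000; E(K, 0b0000) = 0b1110.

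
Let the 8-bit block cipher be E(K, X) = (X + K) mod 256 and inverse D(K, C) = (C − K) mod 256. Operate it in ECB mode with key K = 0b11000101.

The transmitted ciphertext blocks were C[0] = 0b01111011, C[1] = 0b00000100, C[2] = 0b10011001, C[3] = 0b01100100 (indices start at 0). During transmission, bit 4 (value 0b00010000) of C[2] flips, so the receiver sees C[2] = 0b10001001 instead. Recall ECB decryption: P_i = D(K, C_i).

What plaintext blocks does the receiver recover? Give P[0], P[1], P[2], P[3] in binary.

Only C[2] changed, to 0b10001001. In ECB, a change in C_i affects only P_i. Decrypting the received ciphertext:
P[0]: D(K, 0b01111011) = 0b10110110.
P[1]: D(K, 0b00000100) = 0b00111111.
P[2]: D(K, 0b10001001) = 0b11000100.
P[3]: D(K, 0b01100100) = 0b10011111.
Blocks that differ from the original plaintext: P[2].

P[0] = 0b10110110, P[1] = 0b00111111, P[2] = 0b11000100, P[3] = 0b10011111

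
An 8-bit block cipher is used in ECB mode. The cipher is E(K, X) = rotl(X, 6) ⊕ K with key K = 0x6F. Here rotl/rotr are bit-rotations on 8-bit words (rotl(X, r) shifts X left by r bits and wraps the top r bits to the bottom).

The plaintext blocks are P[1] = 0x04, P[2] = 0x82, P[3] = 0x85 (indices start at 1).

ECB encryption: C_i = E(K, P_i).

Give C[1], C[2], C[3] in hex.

C[1]: E(K, 0x04) = 0x6E.
C[2]: E(K, 0x82) = 0xCF.
C[3]: E(K, 0x85) = 0x0E.

C[1] = 0x6E, C[2] = 0xCF, C[3] = 0x0E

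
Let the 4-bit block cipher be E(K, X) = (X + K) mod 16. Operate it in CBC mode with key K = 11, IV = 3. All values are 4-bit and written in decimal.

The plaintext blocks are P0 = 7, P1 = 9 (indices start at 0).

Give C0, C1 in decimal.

C0 = 15, C1 = 1

CBC encryption: C_i = E(K, P_i ⊕ C_{i−1}), with C_{−1} = IV.
C0: P0 ⊕ 3 = 4; E(K, 4) = 15.
C1: P1 ⊕ 15 = 6; E(K, 6) = 1.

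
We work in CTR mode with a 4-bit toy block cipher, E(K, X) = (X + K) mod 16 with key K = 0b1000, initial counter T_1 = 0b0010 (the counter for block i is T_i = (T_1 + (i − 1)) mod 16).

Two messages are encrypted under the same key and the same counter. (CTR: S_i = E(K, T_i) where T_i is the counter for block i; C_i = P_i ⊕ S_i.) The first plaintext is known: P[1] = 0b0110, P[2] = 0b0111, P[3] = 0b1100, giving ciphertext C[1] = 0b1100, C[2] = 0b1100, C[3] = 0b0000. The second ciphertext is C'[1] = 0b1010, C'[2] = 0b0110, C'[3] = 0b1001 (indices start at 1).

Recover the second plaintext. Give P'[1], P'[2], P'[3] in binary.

P'[1] = 0b0000, P'[2] = 0b1101, P'[3] = 0b0101

In CTR with a reused counter, both messages share the same keystream S_i, so C_i ⊕ C'_i = P_i ⊕ P'_i and thus P'_i = P_i ⊕ C_i ⊕ C'_i.
P'[1]: 0b0110 ⊕ 0b1100 ⊕ 0b1010 = 0b0000.
P'[2]: 0b0111 ⊕ 0b1100 ⊕ 0b0110 = 0b1101.
P'[3]: 0b1100 ⊕ 0b0000 ⊕ 0b1001 = 0b0101.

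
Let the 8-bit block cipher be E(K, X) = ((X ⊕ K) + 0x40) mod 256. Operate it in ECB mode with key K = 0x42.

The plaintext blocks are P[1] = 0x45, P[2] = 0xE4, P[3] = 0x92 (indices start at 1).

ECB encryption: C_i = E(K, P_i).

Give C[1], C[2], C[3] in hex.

C[1] = 0x47, C[2] = 0xE6, C[3] = 0x10

C[1]: E(K, 0x45) = 0x47.
C[2]: E(K, 0xE4) = 0xE6.
C[3]: E(K, 0x92) = 0x10.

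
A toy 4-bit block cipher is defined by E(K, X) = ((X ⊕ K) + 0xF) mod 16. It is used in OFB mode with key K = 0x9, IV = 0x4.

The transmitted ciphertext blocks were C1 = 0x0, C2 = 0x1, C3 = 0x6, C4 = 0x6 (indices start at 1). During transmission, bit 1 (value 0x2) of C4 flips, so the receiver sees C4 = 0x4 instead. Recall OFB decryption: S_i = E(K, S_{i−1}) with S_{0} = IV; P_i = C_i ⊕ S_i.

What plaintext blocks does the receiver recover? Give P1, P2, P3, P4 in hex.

Only C4 changed, to 0x4. In OFB, a change in C_i flips the same bit in P_i only; the keystream is unaffected. Decrypting the received ciphertext:
P1: S = E(K, 0x4) = 0xC; 0x0 ⊕ 0xC = 0xC.
P2: S = E(K, 0xC) = 0x4; 0x1 ⊕ 0x4 = 0x5.
P3: S = E(K, 0x4) = 0xC; 0x6 ⊕ 0xC = 0xA.
P4: S = E(K, 0xC) = 0x4; 0x4 ⊕ 0x4 = 0x0.
Blocks that differ from the original plaintext: P4.

P1 = 0xC, P2 = 0x5, P3 = 0xA, P4 = 0x0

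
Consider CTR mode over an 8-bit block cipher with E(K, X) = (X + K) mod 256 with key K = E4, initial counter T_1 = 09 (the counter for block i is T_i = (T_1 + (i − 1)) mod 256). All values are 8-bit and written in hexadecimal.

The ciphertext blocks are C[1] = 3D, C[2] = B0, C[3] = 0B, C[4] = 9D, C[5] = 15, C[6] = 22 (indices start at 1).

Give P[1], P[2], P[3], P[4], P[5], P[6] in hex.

CTR decryption: S_i = E(K, T_i) where T_i is the counter for block i; P_i = C_i ⊕ S_i.
P[1]: T = 09, S = E(K, T) = ED; 3D ⊕ ED = D0.
P[2]: T = 0A, S = E(K, T) = EE; B0 ⊕ EE = 5E.
P[3]: T = 0B, S = E(K, T) = EF; 0B ⊕ EF = E4.
P[4]: T = 0C, S = E(K, T) = F0; 9D ⊕ F0 = 6D.
P[5]: T = 0D, S = E(K, T) = F1; 15 ⊕ F1 = E4.
P[6]: T = 0E, S = E(K, T) = F2; 22 ⊕ F2 = D0.

P[1] = D0, P[2] = 5E, P[3] = E4, P[4] = 6D, P[5] = E4, P[6] = D0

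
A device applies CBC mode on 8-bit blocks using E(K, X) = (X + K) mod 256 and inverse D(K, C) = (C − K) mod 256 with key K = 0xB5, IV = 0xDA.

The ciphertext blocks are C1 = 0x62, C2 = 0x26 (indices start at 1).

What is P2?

CBC decryption: P_i = D(K, C_i) ⊕ C_{i−1}, with C_{0} = IV.
P2: D(K, 0x26) = 0x71; 0x71 ⊕ 0x62 = 0x13.

P2 = 0x13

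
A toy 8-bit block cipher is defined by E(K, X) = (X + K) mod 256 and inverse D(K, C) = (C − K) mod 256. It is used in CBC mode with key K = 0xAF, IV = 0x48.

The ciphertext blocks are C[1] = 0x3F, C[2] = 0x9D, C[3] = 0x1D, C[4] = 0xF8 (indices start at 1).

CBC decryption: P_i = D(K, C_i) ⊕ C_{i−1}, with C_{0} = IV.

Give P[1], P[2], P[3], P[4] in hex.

P[1] = 0xD8, P[2] = 0xD1, P[3] = 0xF3, P[4] = 0x54

P[1]: D(K, 0x3F) = 0x90; 0x90 ⊕ 0x48 = 0xD8.
P[2]: D(K, 0x9D) = 0xEE; 0xEE ⊕ 0x3F = 0xD1.
P[3]: D(K, 0x1D) = 0x6E; 0x6E ⊕ 0x9D = 0xF3.
P[4]: D(K, 0xF8) = 0x49; 0x49 ⊕ 0x1D = 0x54.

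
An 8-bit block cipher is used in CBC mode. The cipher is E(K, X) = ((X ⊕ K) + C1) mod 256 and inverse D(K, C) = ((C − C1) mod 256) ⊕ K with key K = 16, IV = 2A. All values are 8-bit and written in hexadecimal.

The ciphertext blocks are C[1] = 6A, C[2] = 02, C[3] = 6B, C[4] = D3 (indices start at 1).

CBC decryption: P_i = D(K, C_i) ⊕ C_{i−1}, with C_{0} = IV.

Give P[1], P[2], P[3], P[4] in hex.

P[1] = 95, P[2] = 3D, P[3] = BE, P[4] = 6F

P[1]: D(K, 6A) = BF; BF ⊕ 2A = 95.
P[2]: D(K, 02) = 57; 57 ⊕ 6A = 3D.
P[3]: D(K, 6B) = BC; BC ⊕ 02 = BE.
P[4]: D(K, D3) = 04; 04 ⊕ 6B = 6F.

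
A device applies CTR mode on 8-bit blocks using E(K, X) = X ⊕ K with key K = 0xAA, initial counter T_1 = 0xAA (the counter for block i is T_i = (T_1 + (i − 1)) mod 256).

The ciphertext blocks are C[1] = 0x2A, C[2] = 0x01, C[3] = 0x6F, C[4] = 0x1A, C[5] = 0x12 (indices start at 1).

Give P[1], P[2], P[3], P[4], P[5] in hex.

CTR decryption: S_i = E(K, T_i) where T_i is the counter for block i; P_i = C_i ⊕ S_i.
P[1]: T = 0xAA, S = E(K, T) = 0x00; 0x2A ⊕ 0x00 = 0x2A.
P[2]: T = 0xAB, S = E(K, T) = 0x01; 0x01 ⊕ 0x01 = 0x00.
P[3]: T = 0xAC, S = E(K, T) = 0x06; 0x6F ⊕ 0x06 = 0x69.
P[4]: T = 0xAD, S = E(K, T) = 0x07; 0x1A ⊕ 0x07 = 0x1D.
P[5]: T = 0xAE, S = E(K, T) = 0x04; 0x12 ⊕ 0x04 = 0x16.

P[1] = 0x2A, P[2] = 0x00, P[3] = 0x69, P[4] = 0x1D, P[5] = 0x16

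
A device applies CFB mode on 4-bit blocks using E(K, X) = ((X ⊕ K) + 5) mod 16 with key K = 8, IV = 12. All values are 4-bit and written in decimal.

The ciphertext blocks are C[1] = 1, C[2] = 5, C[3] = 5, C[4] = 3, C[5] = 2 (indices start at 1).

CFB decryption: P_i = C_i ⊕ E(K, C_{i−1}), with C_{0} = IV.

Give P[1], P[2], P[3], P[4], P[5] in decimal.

P[1] = 8, P[2] = 11, P[3] = 7, P[4] = 1, P[5] = 2

P[1]: E(K, 12) = 9; 1 ⊕ 9 = 8.
P[2]: E(K, 1) = 14; 5 ⊕ 14 = 11.
P[3]: E(K, 5) = 2; 5 ⊕ 2 = 7.
P[4]: E(K, 5) = 2; 3 ⊕ 2 = 1.
P[5]: E(K, 3) = 0; 2 ⊕ 0 = 2.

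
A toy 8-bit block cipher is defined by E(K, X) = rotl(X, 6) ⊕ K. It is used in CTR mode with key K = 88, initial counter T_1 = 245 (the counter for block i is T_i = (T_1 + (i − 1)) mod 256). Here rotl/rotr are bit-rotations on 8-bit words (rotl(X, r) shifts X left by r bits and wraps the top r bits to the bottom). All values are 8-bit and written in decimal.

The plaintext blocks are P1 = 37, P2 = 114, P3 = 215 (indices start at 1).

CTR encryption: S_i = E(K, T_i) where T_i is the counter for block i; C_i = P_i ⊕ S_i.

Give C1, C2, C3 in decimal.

C1 = 0, C2 = 151, C3 = 114

C1: T = 245, S = E(K, T) = 37; 37 ⊕ 37 = 0.
C2: T = 246, S = E(K, T) = 229; 114 ⊕ 229 = 151.
C3: T = 247, S = E(K, T) = 165; 215 ⊕ 165 = 114.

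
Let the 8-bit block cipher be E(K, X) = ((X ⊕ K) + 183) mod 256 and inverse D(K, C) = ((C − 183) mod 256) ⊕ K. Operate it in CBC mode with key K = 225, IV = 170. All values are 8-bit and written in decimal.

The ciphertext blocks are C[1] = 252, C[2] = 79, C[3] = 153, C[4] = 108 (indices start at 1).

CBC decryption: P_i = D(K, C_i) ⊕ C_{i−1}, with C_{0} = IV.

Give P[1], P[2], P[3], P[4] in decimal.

P[1] = 14, P[2] = 133, P[3] = 76, P[4] = 205

P[1]: D(K, 252) = 164; 164 ⊕ 170 = 14.
P[2]: D(K, 79) = 121; 121 ⊕ 252 = 133.
P[3]: D(K, 153) = 3; 3 ⊕ 79 = 76.
P[4]: D(K, 108) = 84; 84 ⊕ 153 = 205.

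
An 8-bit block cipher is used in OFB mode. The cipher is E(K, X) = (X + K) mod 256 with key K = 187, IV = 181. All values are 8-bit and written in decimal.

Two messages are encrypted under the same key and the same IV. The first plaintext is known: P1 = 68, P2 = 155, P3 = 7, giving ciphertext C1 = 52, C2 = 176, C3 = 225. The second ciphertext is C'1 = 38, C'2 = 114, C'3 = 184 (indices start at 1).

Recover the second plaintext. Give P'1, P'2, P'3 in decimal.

In OFB with a reused IV, both messages share the same keystream S_i, so C_i ⊕ C'_i = P_i ⊕ P'_i and thus P'_i = P_i ⊕ C_i ⊕ C'_i.
P'1: 68 ⊕ 52 ⊕ 38 = 86.
P'2: 155 ⊕ 176 ⊕ 114 = 89.
P'3: 7 ⊕ 225 ⊕ 184 = 94.

P'1 = 86, P'2 = 89, P'3 = 94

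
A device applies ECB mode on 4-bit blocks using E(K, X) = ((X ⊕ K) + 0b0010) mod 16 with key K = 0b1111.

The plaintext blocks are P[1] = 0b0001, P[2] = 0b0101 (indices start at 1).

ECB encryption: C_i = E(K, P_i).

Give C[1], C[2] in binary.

C[1] = 0b0000, C[2] = 0b1100

C[1]: E(K, 0b0001) = 0b0000.
C[2]: E(K, 0b0101) = 0b1100.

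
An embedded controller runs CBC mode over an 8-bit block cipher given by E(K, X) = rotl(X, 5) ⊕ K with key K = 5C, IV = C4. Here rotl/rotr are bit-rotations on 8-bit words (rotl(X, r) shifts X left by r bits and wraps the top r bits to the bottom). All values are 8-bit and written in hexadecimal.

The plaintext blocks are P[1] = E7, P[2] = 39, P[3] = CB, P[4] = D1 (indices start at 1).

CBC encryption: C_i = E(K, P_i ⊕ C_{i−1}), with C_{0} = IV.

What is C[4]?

C[4] = 33

C[1]: P[1] ⊕ C4 = 23; E(K, 23) = 38.
C[2]: P[2] ⊕ 38 = 01; E(K, 01) = 7C.
C[3]: P[3] ⊕ 7C = B7; E(K, B7) = AA.
C[4]: P[4] ⊕ AA = 7B; E(K, 7B) = 33.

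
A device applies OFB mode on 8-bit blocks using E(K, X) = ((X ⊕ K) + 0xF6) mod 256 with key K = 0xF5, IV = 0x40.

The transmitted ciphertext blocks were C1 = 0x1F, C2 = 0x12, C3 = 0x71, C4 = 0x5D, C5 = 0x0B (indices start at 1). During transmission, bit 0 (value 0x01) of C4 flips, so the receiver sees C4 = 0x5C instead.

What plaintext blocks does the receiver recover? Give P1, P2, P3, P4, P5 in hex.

P1 = 0xB4, P2 = 0x46, P3 = 0xE6, P4 = 0x04, P5 = 0xA8

OFB decryption: S_i = E(K, S_{i−1}) with S_{0} = IV; P_i = C_i ⊕ S_i.
Only C4 changed, to 0x5C. In OFB, a change in C_i flips the same bit in P_i only; the keystream is unaffected. Decrypting the received ciphertext:
P1: S = E(K, 0x40) = 0xAB; 0x1F ⊕ 0xAB = 0xB4.
P2: S = E(K, 0xAB) = 0x54; 0x12 ⊕ 0x54 = 0x46.
P3: S = E(K, 0x54) = 0x97; 0x71 ⊕ 0x97 = 0xE6.
P4: S = E(K, 0x97) = 0x58; 0x5C ⊕ 0x58 = 0x04.
P5: S = E(K, 0x58) = 0xA3; 0x0B ⊕ 0xA3 = 0xA8.
Blocks that differ from the original plaintext: P4.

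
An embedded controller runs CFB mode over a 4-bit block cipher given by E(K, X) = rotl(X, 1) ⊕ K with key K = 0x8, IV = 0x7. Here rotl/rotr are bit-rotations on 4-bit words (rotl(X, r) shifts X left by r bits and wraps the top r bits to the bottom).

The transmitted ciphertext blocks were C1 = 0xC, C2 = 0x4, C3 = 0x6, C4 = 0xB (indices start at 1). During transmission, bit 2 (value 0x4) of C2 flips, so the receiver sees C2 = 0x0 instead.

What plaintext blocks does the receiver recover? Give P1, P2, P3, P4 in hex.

CFB decryption: P_i = C_i ⊕ E(K, C_{i−1}), with C_{0} = IV.
Only C2 changed, to 0x0. In CFB, a change in C_i flips the same bit in P_i and garbles P_{i+1}. Decrypting the received ciphertext:
P1: E(K, 0x7) = 0x6; 0xC ⊕ 0x6 = 0xA.
P2: E(K, 0xC) = 0x1; 0x0 ⊕ 0x1 = 0x1.
P3: E(K, 0x0) = 0x8; 0x6 ⊕ 0x8 = 0xE.
P4: E(K, 0x6) = 0x4; 0xB ⊕ 0x4 = 0xF.
Blocks that differ from the original plaintext: P2, P3.

P1 = 0xA, P2 = 0x1, P3 = 0xE, P4 = 0xF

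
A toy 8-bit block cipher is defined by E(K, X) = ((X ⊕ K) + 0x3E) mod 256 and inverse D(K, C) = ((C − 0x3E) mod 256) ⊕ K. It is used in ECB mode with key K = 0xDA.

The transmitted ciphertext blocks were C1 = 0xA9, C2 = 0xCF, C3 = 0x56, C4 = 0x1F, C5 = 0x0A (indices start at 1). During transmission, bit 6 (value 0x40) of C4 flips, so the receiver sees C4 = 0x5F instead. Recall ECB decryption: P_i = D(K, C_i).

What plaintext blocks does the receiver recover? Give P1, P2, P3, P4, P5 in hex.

Only C4 changed, to 0x5F. In ECB, a change in C_i affects only P_i. Decrypting the received ciphertext:
P1: D(K, 0xA9) = 0xB1.
P2: D(K, 0xCF) = 0x4B.
P3: D(K, 0x56) = 0xC2.
P4: D(K, 0x5F) = 0xFB.
P5: D(K, 0x0A) = 0x16.
Blocks that differ from the original plaintext: P4.

P1 = 0xB1, P2 = 0x4B, P3 = 0xC2, P4 = 0xFB, P5 = 0x16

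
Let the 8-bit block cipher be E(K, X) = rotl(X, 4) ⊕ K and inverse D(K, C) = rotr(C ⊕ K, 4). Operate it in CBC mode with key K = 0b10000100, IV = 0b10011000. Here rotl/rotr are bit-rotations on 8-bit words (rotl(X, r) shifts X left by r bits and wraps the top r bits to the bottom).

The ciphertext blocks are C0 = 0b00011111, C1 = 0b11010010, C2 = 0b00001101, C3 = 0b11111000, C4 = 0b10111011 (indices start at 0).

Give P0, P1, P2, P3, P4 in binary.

P0 = 0b00100001, P1 = 0b01111010, P2 = 0b01001010, P3 = 0b11001010, P4 = 0b00001011

CBC decryption: P_i = D(K, C_i) ⊕ C_{i−1}, with C_{−1} = IV.
P0: D(K, 0b00011111) = 0b10111001; 0b10111001 ⊕ 0b10011000 = 0b00100001.
P1: D(K, 0b11010010) = 0b01100101; 0b01100101 ⊕ 0b00011111 = 0b01111010.
P2: D(K, 0b00001101) = 0b10011000; 0b10011000 ⊕ 0b11010010 = 0b01001010.
P3: D(K, 0b11111000) = 0b11000111; 0b11000111 ⊕ 0b00001101 = 0b11001010.
P4: D(K, 0b10111011) = 0b11110011; 0b11110011 ⊕ 0b11111000 = 0b00001011.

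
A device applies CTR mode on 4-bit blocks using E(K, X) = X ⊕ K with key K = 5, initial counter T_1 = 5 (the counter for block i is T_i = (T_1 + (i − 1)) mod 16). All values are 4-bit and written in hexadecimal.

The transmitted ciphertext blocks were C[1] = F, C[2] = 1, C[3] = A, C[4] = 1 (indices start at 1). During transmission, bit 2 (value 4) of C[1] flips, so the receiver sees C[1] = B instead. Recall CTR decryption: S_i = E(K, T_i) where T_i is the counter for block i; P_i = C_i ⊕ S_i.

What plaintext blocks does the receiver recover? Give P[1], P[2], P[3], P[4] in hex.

P[1] = B, P[2] = 2, P[3] = 8, P[4] = C

Only C[1] changed, to B. In CTR, a change in C_i flips the same bit in P_i only; the keystream is unaffected. Decrypting the received ciphertext:
P[1]: T = 5, S = E(K, T) = 0; B ⊕ 0 = B.
P[2]: T = 6, S = E(K, T) = 3; 1 ⊕ 3 = 2.
P[3]: T = 7, S = E(K, T) = 2; A ⊕ 2 = 8.
P[4]: T = 8, S = E(K, T) = D; 1 ⊕ D = C.
Blocks that differ from the original plaintext: P[1].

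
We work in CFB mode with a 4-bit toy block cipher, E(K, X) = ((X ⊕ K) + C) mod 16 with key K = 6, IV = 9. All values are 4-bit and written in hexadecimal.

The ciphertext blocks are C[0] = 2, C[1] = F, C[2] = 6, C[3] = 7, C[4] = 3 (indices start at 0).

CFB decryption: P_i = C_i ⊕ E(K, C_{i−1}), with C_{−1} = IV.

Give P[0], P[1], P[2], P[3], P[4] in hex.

P[0] = 9, P[1] = F, P[2] = 3, P[3] = B, P[4] = E

P[0]: E(K, 9) = B; 2 ⊕ B = 9.
P[1]: E(K, 2) = 0; F ⊕ 0 = F.
P[2]: E(K, F) = 5; 6 ⊕ 5 = 3.
P[3]: E(K, 6) = C; 7 ⊕ C = B.
P[4]: E(K, 7) = D; 3 ⊕ D = E.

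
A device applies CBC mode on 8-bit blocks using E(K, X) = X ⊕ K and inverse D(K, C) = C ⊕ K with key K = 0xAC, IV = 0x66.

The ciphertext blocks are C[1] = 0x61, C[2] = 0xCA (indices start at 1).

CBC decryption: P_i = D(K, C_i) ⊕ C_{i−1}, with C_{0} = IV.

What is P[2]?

P[2]: D(K, 0xCA) = 0x66; 0x66 ⊕ 0x61 = 0x07.

P[2] = 0x07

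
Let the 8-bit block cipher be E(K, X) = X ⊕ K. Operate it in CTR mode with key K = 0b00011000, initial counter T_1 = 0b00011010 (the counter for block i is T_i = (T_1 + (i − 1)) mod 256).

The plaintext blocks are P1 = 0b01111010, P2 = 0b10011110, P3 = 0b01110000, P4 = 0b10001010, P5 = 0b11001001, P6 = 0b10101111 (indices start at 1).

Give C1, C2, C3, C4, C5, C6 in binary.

C1 = 0b01111000, C2 = 0b10011101, C3 = 0b01110100, C4 = 0b10001111, C5 = 0b11001111, C6 = 0b10101000

CTR encryption: S_i = E(K, T_i) where T_i is the counter for block i; C_i = P_i ⊕ S_i.
C1: T = 0b00011010, S = E(K, T) = 0b00000010; 0b01111010 ⊕ 0b00000010 = 0b01111000.
C2: T = 0b00011011, S = E(K, T) = 0b00000011; 0b10011110 ⊕ 0b00000011 = 0b10011101.
C3: T = 0b00011100, S = E(K, T) = 0b00000100; 0b01110000 ⊕ 0b00000100 = 0b01110100.
C4: T = 0b00011101, S = E(K, T) = 0b00000101; 0b10001010 ⊕ 0b00000101 = 0b10001111.
C5: T = 0b00011110, S = E(K, T) = 0b00000110; 0b11001001 ⊕ 0b00000110 = 0b11001111.
C6: T = 0b00011111, S = E(K, T) = 0b00000111; 0b10101111 ⊕ 0b00000111 = 0b10101000.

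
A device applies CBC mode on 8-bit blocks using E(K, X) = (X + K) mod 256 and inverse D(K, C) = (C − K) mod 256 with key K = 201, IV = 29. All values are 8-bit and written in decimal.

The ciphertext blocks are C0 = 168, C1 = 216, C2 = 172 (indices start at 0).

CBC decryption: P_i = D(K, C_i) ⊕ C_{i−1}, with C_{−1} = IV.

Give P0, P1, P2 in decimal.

P0 = 194, P1 = 167, P2 = 59

P0: D(K, 168) = 223; 223 ⊕ 29 = 194.
P1: D(K, 216) = 15; 15 ⊕ 168 = 167.
P2: D(K, 172) = 227; 227 ⊕ 216 = 59.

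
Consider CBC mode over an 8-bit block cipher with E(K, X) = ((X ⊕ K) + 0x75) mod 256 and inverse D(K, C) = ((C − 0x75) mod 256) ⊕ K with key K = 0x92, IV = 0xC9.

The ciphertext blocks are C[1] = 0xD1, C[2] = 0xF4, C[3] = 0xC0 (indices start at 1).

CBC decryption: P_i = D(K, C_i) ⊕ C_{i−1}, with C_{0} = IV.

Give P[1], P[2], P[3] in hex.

P[1] = 0x07, P[2] = 0x3C, P[3] = 0x2D

P[1]: D(K, 0xD1) = 0xCE; 0xCE ⊕ 0xC9 = 0x07.
P[2]: D(K, 0xF4) = 0xED; 0xED ⊕ 0xD1 = 0x3C.
P[3]: D(K, 0xC0) = 0xD9; 0xD9 ⊕ 0xF4 = 0x2D.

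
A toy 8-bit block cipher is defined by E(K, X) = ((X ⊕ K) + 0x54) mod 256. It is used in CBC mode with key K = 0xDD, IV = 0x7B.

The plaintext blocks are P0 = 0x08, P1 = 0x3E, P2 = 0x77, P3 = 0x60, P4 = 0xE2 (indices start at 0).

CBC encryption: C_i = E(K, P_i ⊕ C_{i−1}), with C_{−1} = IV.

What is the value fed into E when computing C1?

C0: P0 ⊕ 0x7B = 0x73; E(K, 0x73) = 0x02.
C1: P1 ⊕ 0x02 = 0x3C; E(K, 0x3C) = 0x35.
So the input to E for block 1 is 0x3C.

0x3C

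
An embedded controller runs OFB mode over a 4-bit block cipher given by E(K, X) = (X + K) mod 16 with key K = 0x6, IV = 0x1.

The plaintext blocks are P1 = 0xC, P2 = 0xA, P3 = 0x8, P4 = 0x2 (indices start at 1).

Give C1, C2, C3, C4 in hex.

C1 = 0xB, C2 = 0x7, C3 = 0xB, C4 = 0xB

OFB encryption: S_i = E(K, S_{i−1}) with S_{0} = IV; C_i = P_i ⊕ S_i.
C1: S = E(K, 0x1) = 0x7; 0xC ⊕ 0x7 = 0xB.
C2: S = E(K, 0x7) = 0xD; 0xA ⊕ 0xD = 0x7.
C3: S = E(K, 0xD) = 0x3; 0x8 ⊕ 0x3 = 0xB.
C4: S = E(K, 0x3) = 0x9; 0x2 ⊕ 0x9 = 0xB.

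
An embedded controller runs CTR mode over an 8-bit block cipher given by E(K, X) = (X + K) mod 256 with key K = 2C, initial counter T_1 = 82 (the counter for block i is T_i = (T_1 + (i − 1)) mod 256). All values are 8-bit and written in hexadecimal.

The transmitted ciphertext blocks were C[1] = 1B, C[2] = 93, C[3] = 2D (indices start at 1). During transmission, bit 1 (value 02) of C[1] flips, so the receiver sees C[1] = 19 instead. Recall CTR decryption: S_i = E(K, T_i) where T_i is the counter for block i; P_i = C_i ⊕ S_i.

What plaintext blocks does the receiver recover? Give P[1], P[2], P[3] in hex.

P[1] = B7, P[2] = 3C, P[3] = 9D

Only C[1] changed, to 19. In CTR, a change in C_i flips the same bit in P_i only; the keystream is unaffected. Decrypting the received ciphertext:
P[1]: T = 82, S = E(K, T) = AE; 19 ⊕ AE = B7.
P[2]: T = 83, S = E(K, T) = AF; 93 ⊕ AF = 3C.
P[3]: T = 84, S = E(K, T) = B0; 2D ⊕ B0 = 9D.
Blocks that differ from the original plaintext: P[1].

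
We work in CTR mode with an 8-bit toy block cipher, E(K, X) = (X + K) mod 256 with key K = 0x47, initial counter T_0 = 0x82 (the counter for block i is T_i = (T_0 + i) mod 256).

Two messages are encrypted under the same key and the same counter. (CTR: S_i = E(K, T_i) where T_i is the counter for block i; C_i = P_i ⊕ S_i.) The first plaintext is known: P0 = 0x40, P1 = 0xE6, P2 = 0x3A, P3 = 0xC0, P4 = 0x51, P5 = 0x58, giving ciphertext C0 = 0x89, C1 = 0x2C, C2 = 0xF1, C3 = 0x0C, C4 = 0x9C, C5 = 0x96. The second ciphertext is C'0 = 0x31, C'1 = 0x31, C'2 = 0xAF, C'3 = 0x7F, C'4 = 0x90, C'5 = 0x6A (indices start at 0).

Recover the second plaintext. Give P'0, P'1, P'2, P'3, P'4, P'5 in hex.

P'0 = 0xF8, P'1 = 0xFB, P'2 = 0x64, P'3 = 0xB3, P'4 = 0x5D, P'5 = 0xA4

In CTR with a reused counter, both messages share the same keystream S_i, so C_i ⊕ C'_i = P_i ⊕ P'_i and thus P'_i = P_i ⊕ C_i ⊕ C'_i.
P'0: 0x40 ⊕ 0x89 ⊕ 0x31 = 0xF8.
P'1: 0xE6 ⊕ 0x2C ⊕ 0x31 = 0xFB.
P'2: 0x3A ⊕ 0xF1 ⊕ 0xAF = 0x64.
P'3: 0xC0 ⊕ 0x0C ⊕ 0x7F = 0xB3.
P'4: 0x51 ⊕ 0x9C ⊕ 0x90 = 0x5D.
P'5: 0x58 ⊕ 0x96 ⊕ 0x6A = 0xA4.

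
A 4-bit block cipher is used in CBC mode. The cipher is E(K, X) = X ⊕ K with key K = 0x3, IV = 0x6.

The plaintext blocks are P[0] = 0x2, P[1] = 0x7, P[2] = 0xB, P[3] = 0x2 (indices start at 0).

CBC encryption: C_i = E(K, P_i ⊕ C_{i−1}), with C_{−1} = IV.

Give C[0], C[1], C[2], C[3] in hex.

C[0]: P[0] ⊕ 0x6 = 0x4; E(K, 0x4) = 0x7.
C[1]: P[1] ⊕ 0x7 = 0x0; E(K, 0x0) = 0x3.
C[2]: P[2] ⊕ 0x3 = 0x8; E(K, 0x8) = 0xB.
C[3]: P[3] ⊕ 0xB = 0x9; E(K, 0x9) = 0xA.

C[0] = 0x7, C[1] = 0x3, C[2] = 0xB, C[3] = 0xA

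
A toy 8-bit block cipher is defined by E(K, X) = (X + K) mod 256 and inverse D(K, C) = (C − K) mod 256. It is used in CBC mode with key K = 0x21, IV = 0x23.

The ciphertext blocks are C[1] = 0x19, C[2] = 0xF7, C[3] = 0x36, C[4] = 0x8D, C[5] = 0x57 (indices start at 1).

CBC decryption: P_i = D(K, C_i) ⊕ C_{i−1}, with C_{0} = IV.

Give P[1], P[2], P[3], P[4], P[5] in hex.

P[1] = 0xDB, P[2] = 0xCF, P[3] = 0xE2, P[4] = 0x5A, P[5] = 0xBB

P[1]: D(K, 0x19) = 0xF8; 0xF8 ⊕ 0x23 = 0xDB.
P[2]: D(K, 0xF7) = 0xD6; 0xD6 ⊕ 0x19 = 0xCF.
P[3]: D(K, 0x36) = 0x15; 0x15 ⊕ 0xF7 = 0xE2.
P[4]: D(K, 0x8D) = 0x6C; 0x6C ⊕ 0x36 = 0x5A.
P[5]: D(K, 0x57) = 0x36; 0x36 ⊕ 0x8D = 0xBB.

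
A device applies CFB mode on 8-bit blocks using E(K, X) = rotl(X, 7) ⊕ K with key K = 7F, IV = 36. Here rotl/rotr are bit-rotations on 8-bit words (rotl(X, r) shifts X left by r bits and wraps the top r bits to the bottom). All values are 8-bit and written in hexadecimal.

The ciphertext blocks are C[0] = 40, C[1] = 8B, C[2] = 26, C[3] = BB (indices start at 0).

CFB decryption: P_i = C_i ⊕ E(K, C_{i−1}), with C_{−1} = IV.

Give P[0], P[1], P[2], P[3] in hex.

P[0] = 24, P[1] = D4, P[2] = 9C, P[3] = D7

P[0]: E(K, 36) = 64; 40 ⊕ 64 = 24.
P[1]: E(K, 40) = 5F; 8B ⊕ 5F = D4.
P[2]: E(K, 8B) = BA; 26 ⊕ BA = 9C.
P[3]: E(K, 26) = 6C; BB ⊕ 6C = D7.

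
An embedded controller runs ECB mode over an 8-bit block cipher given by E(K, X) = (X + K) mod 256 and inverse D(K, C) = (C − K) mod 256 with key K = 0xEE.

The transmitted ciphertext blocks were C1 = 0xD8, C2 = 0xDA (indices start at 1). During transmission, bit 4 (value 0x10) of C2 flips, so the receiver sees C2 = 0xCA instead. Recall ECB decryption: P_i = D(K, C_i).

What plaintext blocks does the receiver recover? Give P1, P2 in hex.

Only C2 changed, to 0xCA. In ECB, a change in C_i affects only P_i. Decrypting the received ciphertext:
P1: D(K, 0xD8) = 0xEA.
P2: D(K, 0xCA) = 0xDC.
Blocks that differ from the original plaintext: P2.

P1 = 0xEA, P2 = 0xDC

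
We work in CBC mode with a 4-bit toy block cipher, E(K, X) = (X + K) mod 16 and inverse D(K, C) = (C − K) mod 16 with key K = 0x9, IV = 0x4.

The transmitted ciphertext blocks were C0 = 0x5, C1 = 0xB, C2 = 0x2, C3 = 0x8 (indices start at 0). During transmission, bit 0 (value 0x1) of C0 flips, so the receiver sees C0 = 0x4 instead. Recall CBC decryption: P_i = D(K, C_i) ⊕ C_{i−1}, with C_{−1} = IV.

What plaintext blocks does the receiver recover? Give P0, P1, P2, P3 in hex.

Only C0 changed, to 0x4. In CBC, a change in C_i garbles P_i and flips the same bit in P_{i+1}. Decrypting the received ciphertext:
P0: D(K, 0x4) = 0xB; 0xB ⊕ 0x4 = 0xF.
P1: D(K, 0xB) = 0x2; 0x2 ⊕ 0x4 = 0x6.
P2: D(K, 0x2) = 0x9; 0x9 ⊕ 0xB = 0x2.
P3: D(K, 0x8) = 0xF; 0xF ⊕ 0x2 = 0xD.
Blocks that differ from the original plaintext: P0, P1.

P0 = 0xF, P1 = 0x6, P2 = 0x2, P3 = 0xD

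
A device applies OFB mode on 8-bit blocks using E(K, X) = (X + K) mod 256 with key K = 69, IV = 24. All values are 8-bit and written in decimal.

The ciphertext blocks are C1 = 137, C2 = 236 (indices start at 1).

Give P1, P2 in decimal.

P1 = 212, P2 = 78

OFB decryption: S_i = E(K, S_{i−1}) with S_{0} = IV; P_i = C_i ⊕ S_i.
P1: S = E(K, 24) = 93; 137 ⊕ 93 = 212.
P2: S = E(K, 93) = 162; 236 ⊕ 162 = 78.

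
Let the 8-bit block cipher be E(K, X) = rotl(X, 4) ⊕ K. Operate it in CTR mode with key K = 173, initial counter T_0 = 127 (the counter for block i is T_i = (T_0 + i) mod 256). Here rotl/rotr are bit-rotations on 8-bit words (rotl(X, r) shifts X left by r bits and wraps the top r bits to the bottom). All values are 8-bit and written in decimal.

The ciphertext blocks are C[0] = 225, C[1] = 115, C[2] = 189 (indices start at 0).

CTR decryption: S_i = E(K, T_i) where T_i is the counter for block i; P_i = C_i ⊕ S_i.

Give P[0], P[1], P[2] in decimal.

P[0]: T = 127, S = E(K, T) = 90; 225 ⊕ 90 = 187.
P[1]: T = 128, S = E(K, T) = 165; 115 ⊕ 165 = 214.
P[2]: T = 129, S = E(K, T) = 181; 189 ⊕ 181 = 8.

P[0] = 187, P[1] = 214, P[2] = 8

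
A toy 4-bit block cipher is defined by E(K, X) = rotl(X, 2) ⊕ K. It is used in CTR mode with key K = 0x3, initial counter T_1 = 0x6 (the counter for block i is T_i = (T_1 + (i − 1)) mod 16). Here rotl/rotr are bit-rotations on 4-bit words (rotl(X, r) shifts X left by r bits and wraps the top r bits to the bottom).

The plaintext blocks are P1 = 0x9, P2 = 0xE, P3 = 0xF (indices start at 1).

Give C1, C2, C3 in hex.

C1 = 0x3, C2 = 0x0, C3 = 0xE

CTR encryption: S_i = E(K, T_i) where T_i is the counter for block i; C_i = P_i ⊕ S_i.
C1: T = 0x6, S = E(K, T) = 0xA; 0x9 ⊕ 0xA = 0x3.
C2: T = 0x7, S = E(K, T) = 0xE; 0xE ⊕ 0xE = 0x0.
C3: T = 0x8, S = E(K, T) = 0x1; 0xF ⊕ 0x1 = 0xE.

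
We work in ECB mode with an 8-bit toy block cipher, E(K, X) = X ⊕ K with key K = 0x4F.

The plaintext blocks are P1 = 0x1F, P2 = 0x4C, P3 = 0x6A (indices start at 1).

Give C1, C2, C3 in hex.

ECB encryption: C_i = E(K, P_i).
C1: E(K, 0x1F) = 0x50.
C2: E(K, 0x4C) = 0x03.
C3: E(K, 0x6A) = 0x25.

C1 = 0x50, C2 = 0x03, C3 = 0x25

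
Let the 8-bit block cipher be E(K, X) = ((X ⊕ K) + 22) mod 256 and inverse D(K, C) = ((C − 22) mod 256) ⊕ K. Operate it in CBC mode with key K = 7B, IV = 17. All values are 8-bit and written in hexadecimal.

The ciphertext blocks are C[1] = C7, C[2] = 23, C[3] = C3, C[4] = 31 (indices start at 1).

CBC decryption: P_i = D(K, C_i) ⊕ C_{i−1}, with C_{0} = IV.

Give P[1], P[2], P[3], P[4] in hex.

P[1] = C9, P[2] = BD, P[3] = F9, P[4] = B7

P[1]: D(K, C7) = DE; DE ⊕ 17 = C9.
P[2]: D(K, 23) = 7A; 7A ⊕ C7 = BD.
P[3]: D(K, C3) = DA; DA ⊕ 23 = F9.
P[4]: D(K, 31) = 74; 74 ⊕ C3 = B7.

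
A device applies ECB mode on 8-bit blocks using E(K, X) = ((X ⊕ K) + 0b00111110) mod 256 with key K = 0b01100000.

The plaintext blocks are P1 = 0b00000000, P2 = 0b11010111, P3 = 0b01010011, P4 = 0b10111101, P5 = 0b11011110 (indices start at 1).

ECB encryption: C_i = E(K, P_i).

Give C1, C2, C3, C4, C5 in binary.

C1: E(K, 0b00000000) = 0b10011110.
C2: E(K, 0b11010111) = 0b11110101.
C3: E(K, 0b01010011) = 0b01110001.
C4: E(K, 0b10111101) = 0b00011011.
C5: E(K, 0b11011110) = 0b11111100.

C1 = 0b10011110, C2 = 0b11110101, C3 = 0b01110001, C4 = 0b00011011, C5 = 0b11111100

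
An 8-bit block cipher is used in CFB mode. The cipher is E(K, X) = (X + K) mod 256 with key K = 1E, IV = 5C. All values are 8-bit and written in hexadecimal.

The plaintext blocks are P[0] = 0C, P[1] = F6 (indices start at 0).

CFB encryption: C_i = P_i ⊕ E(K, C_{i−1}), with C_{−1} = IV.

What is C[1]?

C[0]: E(K, 5C) = 7A; 0C ⊕ 7A = 76.
C[1]: E(K, 76) = 94; F6 ⊕ 94 = 62.

C[1] = 62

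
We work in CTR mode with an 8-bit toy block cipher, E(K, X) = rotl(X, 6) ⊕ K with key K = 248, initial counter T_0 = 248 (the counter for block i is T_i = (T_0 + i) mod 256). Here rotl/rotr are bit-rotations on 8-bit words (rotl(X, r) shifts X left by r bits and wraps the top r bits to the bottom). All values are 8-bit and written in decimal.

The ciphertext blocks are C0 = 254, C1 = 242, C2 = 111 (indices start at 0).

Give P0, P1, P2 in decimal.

CTR decryption: S_i = E(K, T_i) where T_i is the counter for block i; P_i = C_i ⊕ S_i.
P0: T = 248, S = E(K, T) = 198; 254 ⊕ 198 = 56.
P1: T = 249, S = E(K, T) = 134; 242 ⊕ 134 = 116.
P2: T = 250, S = E(K, T) = 70; 111 ⊕ 70 = 41.

P0 = 56, P1 = 116, P2 = 41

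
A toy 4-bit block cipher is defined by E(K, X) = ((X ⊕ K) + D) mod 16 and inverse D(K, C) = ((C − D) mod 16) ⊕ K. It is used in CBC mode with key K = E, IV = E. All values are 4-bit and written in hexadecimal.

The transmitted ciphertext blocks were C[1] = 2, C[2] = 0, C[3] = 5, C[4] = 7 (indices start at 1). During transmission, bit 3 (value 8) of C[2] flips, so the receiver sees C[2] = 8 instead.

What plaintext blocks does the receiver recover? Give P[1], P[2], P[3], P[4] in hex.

CBC decryption: P_i = D(K, C_i) ⊕ C_{i−1}, with C_{0} = IV.
Only C[2] changed, to 8. In CBC, a change in C_i garbles P_i and flips the same bit in P_{i+1}. Decrypting the received ciphertext:
P[1]: D(K, 2) = B; B ⊕ E = 5.
P[2]: D(K, 8) = 5; 5 ⊕ 2 = 7.
P[3]: D(K, 5) = 6; 6 ⊕ 8 = E.
P[4]: D(K, 7) = 4; 4 ⊕ 5 = 1.
Blocks that differ from the original plaintext: P[2], P[3].

P[1] = 5, P[2] = 7, P[3] = E, P[4] = 1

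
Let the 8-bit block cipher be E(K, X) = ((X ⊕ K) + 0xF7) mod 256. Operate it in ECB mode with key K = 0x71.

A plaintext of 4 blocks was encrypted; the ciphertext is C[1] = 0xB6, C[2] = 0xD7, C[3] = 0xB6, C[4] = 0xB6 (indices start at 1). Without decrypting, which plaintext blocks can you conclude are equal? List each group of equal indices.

P[1] = P[3] = P[4]

ECB encrypts each block independently with the same key, so equal ciphertext blocks imply equal plaintext blocks.
C[1] = C[3] = C[4] = 0xB6, so P[1] = P[3] = P[4].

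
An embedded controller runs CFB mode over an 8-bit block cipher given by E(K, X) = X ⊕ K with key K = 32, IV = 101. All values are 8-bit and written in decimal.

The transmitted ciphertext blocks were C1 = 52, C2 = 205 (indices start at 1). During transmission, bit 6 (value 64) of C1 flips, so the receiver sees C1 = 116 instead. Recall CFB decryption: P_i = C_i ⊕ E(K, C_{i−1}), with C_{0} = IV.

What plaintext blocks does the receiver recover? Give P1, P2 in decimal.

P1 = 49, P2 = 153

Only C1 changed, to 116. In CFB, a change in C_i flips the same bit in P_i and garbles P_{i+1}. Decrypting the received ciphertext:
P1: E(K, 101) = 69; 116 ⊕ 69 = 49.
P2: E(K, 116) = 84; 205 ⊕ 84 = 153.
Blocks that differ from the original plaintext: P1, P2.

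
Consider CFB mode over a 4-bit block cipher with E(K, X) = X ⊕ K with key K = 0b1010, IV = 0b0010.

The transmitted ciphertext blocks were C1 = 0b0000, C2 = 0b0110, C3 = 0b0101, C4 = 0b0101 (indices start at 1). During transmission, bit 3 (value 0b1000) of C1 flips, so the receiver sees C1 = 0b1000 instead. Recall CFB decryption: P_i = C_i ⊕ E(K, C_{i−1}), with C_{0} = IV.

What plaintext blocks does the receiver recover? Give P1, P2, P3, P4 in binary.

Only C1 changed, to 0b1000. In CFB, a change in C_i flips the same bit in P_i and garbles P_{i+1}. Decrypting the received ciphertext:
P1: E(K, 0b0010) = 0b1000; 0b1000 ⊕ 0b1000 = 0b0000.
P2: E(K, 0b1000) = 0b0010; 0b0110 ⊕ 0b0010 = 0b0100.
P3: E(K, 0b0110) = 0b1100; 0b0101 ⊕ 0b1100 = 0b1001.
P4: E(K, 0b0101) = 0b1111; 0b0101 ⊕ 0b1111 = 0b1010.
Blocks that differ from the original plaintext: P1, P2.

P1 = 0b0000, P2 = 0b0100, P3 = 0b1001, P4 = 0b1010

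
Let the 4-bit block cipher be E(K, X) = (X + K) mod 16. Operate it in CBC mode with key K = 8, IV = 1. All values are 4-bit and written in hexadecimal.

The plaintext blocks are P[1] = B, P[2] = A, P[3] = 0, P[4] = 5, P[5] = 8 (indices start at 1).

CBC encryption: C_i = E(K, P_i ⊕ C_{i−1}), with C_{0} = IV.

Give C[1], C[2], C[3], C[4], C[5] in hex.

C[1]: P[1] ⊕ 1 = A; E(K, A) = 2.
C[2]: P[2] ⊕ 2 = 8; E(K, 8) = 0.
C[3]: P[3] ⊕ 0 = 0; E(K, 0) = 8.
C[4]: P[4] ⊕ 8 = D; E(K, D) = 5.
C[5]: P[5] ⊕ 5 = D; E(K, D) = 5.

C[1] = 2, C[2] = 0, C[3] = 8, C[4] = 5, C[5] = 5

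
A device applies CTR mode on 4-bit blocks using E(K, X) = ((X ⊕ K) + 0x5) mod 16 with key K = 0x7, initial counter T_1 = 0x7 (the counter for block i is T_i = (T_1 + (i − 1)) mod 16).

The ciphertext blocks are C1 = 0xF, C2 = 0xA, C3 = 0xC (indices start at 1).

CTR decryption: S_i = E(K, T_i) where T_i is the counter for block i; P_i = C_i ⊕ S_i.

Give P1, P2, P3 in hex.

P1: T = 0x7, S = E(K, T) = 0x5; 0xF ⊕ 0x5 = 0xA.
P2: T = 0x8, S = E(K, T) = 0x4; 0xA ⊕ 0x4 = 0xE.
P3: T = 0x9, S = E(K, T) = 0x3; 0xC ⊕ 0x3 = 0xF.

P1 = 0xA, P2 = 0xE, P3 = 0xF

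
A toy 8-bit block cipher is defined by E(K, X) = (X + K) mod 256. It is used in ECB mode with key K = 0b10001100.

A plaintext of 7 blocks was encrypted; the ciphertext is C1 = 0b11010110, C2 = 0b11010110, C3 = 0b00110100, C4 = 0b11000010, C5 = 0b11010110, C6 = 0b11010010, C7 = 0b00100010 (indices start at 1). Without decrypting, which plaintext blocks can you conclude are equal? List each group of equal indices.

P1 = P2 = P5

ECB encrypts each block independently with the same key, so equal ciphertext blocks imply equal plaintext blocks.
C1 = C2 = C5 = 0b11010110, so P1 = P2 = P5.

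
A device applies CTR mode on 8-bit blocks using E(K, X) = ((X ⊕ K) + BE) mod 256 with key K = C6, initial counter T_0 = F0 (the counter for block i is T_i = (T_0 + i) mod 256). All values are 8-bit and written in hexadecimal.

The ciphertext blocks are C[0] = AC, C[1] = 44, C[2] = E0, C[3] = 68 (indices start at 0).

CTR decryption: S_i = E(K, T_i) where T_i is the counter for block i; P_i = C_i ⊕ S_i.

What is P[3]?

P[3] = 9B

P[3]: T = F3, S = E(K, T) = F3; 68 ⊕ F3 = 9B.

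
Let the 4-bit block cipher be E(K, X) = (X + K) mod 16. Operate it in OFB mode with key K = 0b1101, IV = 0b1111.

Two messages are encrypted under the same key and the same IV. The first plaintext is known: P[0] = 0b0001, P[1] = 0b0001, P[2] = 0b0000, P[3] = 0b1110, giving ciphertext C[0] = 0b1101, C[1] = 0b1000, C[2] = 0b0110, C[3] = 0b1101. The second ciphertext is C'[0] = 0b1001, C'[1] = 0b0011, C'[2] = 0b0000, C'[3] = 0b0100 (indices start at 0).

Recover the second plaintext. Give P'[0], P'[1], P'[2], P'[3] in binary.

P'[0] = 0b0101, P'[1] = 0b1010, P'[2] = 0b0110, P'[3] = 0b0111

In OFB with a reused IV, both messages share the same keystream S_i, so C_i ⊕ C'_i = P_i ⊕ P'_i and thus P'_i = P_i ⊕ C_i ⊕ C'_i.
P'[0]: 0b0001 ⊕ 0b1101 ⊕ 0b1001 = 0b0101.
P'[1]: 0b0001 ⊕ 0b1000 ⊕ 0b0011 = 0b1010.
P'[2]: 0b0000 ⊕ 0b0110 ⊕ 0b0000 = 0b0110.
P'[3]: 0b1110 ⊕ 0b1101 ⊕ 0b0100 = 0b0111.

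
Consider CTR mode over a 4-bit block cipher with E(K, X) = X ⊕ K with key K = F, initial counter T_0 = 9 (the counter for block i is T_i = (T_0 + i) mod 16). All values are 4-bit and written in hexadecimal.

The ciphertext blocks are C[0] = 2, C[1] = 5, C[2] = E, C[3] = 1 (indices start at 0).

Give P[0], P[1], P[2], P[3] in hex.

P[0] = 4, P[1] = 0, P[2] = A, P[3] = 2

CTR decryption: S_i = E(K, T_i) where T_i is the counter for block i; P_i = C_i ⊕ S_i.
P[0]: T = 9, S = E(K, T) = 6; 2 ⊕ 6 = 4.
P[1]: T = A, S = E(K, T) = 5; 5 ⊕ 5 = 0.
P[2]: T = B, S = E(K, T) = 4; E ⊕ 4 = A.
P[3]: T = C, S = E(K, T) = 3; 1 ⊕ 3 = 2.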